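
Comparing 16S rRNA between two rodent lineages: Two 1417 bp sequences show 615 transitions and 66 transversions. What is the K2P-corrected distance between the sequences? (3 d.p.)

1.255

P = 615/1417 ≈ 0.434016 and Q = 66/1417 ≈ 0.046577.
Under the Kimura two-parameter model, d = −½ ln(1 − 2P − Q) − ¼ ln(1 − 2Q).
1 − 2P − Q = 0.085391, giving −½ ln(0.085391) = 1.230257.
1 − 2Q = 0.906846, giving −¼ ln(0.906846) = 0.024446.
d = 1.230257 + 0.024446 = 1.254703.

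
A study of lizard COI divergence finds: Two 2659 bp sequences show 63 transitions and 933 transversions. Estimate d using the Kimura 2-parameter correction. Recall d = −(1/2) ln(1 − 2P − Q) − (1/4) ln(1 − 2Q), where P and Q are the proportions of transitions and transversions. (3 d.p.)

0.556

P = 63/2659 ≈ 0.023693 and Q = 933/2659 ≈ 0.350884.
Under the Kimura two-parameter model, d = −½ ln(1 − 2P − Q) − ¼ ln(1 − 2Q).
1 − 2P − Q = 0.60173, giving −½ ln(0.60173) = 0.253973.
1 − 2Q = 0.298232, giving −¼ ln(0.298232) = 0.302471.
d = 0.253973 + 0.302471 = 0.556444.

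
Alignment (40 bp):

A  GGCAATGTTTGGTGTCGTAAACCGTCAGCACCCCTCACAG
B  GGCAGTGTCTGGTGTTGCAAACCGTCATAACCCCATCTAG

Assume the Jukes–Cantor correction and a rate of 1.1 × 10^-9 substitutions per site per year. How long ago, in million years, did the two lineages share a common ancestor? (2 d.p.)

138.23

The sequences differ at 10 of 40 sites (5, 9, 16, 18, 28, 29, 35, 36, 37, 38), so p = 10/40 = 0.25.
d = −(3/4) ln(1 − 4p/3) = −0.75 ln(1 − 0.333333) = −0.75 ln(0.666667)
  = −0.75 × (-0.405465) = 0.304099 substitutions/site.
Under a molecular clock d = 2μt, so t = d/(2μ) = 0.304099 / (2 × 1.1 × 10^-9) = 138.23 million years.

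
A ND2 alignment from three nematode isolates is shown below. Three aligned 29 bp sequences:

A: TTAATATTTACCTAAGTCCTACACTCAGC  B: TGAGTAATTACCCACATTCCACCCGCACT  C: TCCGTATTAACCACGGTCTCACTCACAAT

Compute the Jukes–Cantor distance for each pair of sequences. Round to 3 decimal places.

A–B: 12/29 sites differ → p ≈ 0.413793, d = −0.75 ln(1 − 0.551724) = 0.601760 ≈ 0.602.
A–C: 13/29 sites differ → p ≈ 0.448276, d = −0.75 ln(1 − 0.597701) = 0.682920 ≈ 0.683.
B–C: 13/29 sites differ → p ≈ 0.448276, d = −0.75 ln(1 − 0.597701) = 0.682920 ≈ 0.683.

d(A,B) = 0.602, d(A,C) = 0.683, d(B,C) = 0.683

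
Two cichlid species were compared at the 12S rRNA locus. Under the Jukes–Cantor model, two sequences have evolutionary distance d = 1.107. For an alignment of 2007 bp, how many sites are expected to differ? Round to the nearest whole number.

Invert JC69: p = (3/4)(1 − e^(−4d/3)) = 0.75 × (1 − e^(-1.476)) = 0.75 × (1 − 0.228550) = 0.578588.
Expected differing sites = pL ≈ 0.578588 × 2007 = 1161.226116 ≈ 1161.

1161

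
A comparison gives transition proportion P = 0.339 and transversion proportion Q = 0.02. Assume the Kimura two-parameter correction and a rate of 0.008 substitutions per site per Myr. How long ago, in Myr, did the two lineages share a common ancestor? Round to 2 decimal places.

38.05

Under the Kimura two-parameter model, d = −½ ln(1 − 2P − Q) − ¼ ln(1 − 2Q).
1 − 2P − Q = 0.302, giving −½ ln(0.302) = 0.598664.
1 − 2Q = 0.96, giving −¼ ln(0.96) = 0.010205.
d = 0.598664 + 0.010205 = 0.608869.
Under a molecular clock d = 2μt, so t = d/(2μ) = 0.608869 / (2 × 0.008) = 38.05 Myr.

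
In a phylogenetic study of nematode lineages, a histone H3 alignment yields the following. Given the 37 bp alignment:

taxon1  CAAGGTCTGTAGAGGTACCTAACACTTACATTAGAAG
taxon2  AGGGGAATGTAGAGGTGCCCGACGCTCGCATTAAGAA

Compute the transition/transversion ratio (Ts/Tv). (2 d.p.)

Transitions are A↔G and C↔T; transversions are all other mismatches.
Transitions: 11. Transversions: 3.
R = 11/3 = 3.666666… ≈ 3.67 (to 2 d.p.).

3.67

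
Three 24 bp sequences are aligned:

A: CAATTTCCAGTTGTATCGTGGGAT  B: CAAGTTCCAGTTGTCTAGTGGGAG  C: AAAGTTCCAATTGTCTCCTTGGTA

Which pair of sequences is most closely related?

A–B: 4/24 differ, p = 0.167, d = 0.188.
A–C: 8/24 differ, p = 0.333, d = 0.441.
B–C: 7/24 differ, p = 0.292, d = 0.369.
The smallest distance is between A and B.

A and B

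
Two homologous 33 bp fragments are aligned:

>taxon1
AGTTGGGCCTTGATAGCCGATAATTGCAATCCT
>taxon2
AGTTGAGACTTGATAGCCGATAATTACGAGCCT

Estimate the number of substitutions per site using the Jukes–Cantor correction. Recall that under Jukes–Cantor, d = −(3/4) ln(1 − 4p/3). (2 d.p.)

The sequences differ at 5 of 33 sites (6, 8, 26, 28, 30), so p = 5/33 ≈ 0.151515.
d = −(3/4) ln(1 − 4p/3) = −0.75 ln(1 − 0.20202) = −0.75 ln(0.79798)
  = −0.75 × (-0.225672) = 0.169254 substitutions/site.

0.17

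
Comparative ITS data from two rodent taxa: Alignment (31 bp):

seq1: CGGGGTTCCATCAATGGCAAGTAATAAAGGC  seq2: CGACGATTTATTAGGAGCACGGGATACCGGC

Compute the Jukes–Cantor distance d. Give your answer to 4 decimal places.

0.6913

The sequences differ at 14 of 31 sites, so p = 14/31 ≈ 0.451613.
d = −(3/4) ln(1 − 4p/3) = −0.75 ln(1 − 0.602151) = −0.75 ln(0.397849)
  = −0.75 × (-0.921683) = 0.691262 substitutions/site.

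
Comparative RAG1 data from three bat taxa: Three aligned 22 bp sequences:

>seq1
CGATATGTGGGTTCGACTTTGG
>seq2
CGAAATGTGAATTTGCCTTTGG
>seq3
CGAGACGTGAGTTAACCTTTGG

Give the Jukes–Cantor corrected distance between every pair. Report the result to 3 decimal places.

d(seq1,seq2) = 0.271, d(seq1,seq3) = 0.339, d(seq2,seq3) = 0.271

seq1–seq2: 5/22 sites differ → p ≈ 0.227273, d = −0.75 ln(1 − 0.303031) = 0.270761 ≈ 0.271.
seq1–seq3: 6/22 sites differ → p ≈ 0.272727, d = −0.75 ln(1 − 0.363636) = 0.338988 ≈ 0.339.
seq2–seq3: 5/22 sites differ → p ≈ 0.227273, d = −0.75 ln(1 − 0.303031) = 0.270761 ≈ 0.271.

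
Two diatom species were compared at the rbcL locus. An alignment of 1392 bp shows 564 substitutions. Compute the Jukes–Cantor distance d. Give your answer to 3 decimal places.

0.583

p = 564/1392 ≈ 0.405172.
d = −(3/4) ln(1 − 4p/3) = −0.75 ln(1 − 0.540229) = −0.75 ln(0.459771)
  = −0.75 × (-0.777027) = 0.582770 substitutions/site.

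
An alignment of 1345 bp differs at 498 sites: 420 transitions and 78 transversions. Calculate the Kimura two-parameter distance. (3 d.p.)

P = 420/1345 ≈ 0.312268 and Q = 78/1345 ≈ 0.057993.
Under the Kimura two-parameter model, d = −½ ln(1 − 2P − Q) − ¼ ln(1 − 2Q).
1 − 2P − Q = 0.317471, giving −½ ln(0.317471) = 0.573684.
1 − 2Q = 0.884014, giving −¼ ln(0.884014) = 0.030821.
d = 0.573684 + 0.030821 = 0.604505.

0.605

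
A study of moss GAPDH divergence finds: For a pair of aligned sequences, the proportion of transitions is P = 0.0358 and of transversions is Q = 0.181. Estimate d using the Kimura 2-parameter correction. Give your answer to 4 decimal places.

Under the Kimura two-parameter model, d = −½ ln(1 − 2P − Q) − ¼ ln(1 − 2Q).
1 − 2P − Q = 0.7474, giving −½ ln(0.7474) = 0.145577.
1 − 2Q = 0.638, giving −¼ ln(0.638) = 0.112354.
d = 0.145577 + 0.112354 = 0.257931.

0.2579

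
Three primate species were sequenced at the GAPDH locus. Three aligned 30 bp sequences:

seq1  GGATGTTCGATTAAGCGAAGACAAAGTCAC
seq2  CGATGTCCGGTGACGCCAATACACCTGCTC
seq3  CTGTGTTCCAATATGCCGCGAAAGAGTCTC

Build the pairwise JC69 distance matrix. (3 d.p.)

seq1–seq2: 12/30 sites differ → p = 0.4, d = −0.75 ln(1 − 0.533333) = 0.571605 ≈ 0.572.
seq1–seq3: 12/30 sites differ → p = 0.4, d = −0.75 ln(1 − 0.533333) = 0.571605 ≈ 0.572.
seq2–seq3: 16/30 sites differ → p ≈ 0.533333, d = −0.75 ln(1 − 0.711111) = 0.931285 ≈ 0.931.

d(seq1,seq2) = 0.572, d(seq1,seq3) = 0.572, d(seq2,seq3) = 0.931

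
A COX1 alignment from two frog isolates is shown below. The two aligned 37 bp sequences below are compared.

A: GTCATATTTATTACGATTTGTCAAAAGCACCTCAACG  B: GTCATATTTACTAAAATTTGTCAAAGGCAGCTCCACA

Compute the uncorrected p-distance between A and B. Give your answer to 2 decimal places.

0.19

The sequences differ at 7 of 37 positions (sites 11, 14, 15, 26, 30, 34, 37).
p = 7/37 = 0.189189… ≈ 0.19 (to 2 d.p.).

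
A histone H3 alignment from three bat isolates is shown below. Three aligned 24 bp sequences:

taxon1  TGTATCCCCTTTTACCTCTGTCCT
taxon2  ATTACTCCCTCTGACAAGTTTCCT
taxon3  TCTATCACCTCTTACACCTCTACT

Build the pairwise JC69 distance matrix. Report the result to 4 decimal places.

taxon1–taxon2: 10/24 sites differ → p ≈ 0.416667, d = −0.75 ln(1 − 0.555556) = 0.608198 ≈ 0.6082.
taxon1–taxon3: 7/24 sites differ → p ≈ 0.291667, d = −0.75 ln(1 − 0.388889) = 0.369358 ≈ 0.3694.
taxon2–taxon3: 10/24 sites differ → p ≈ 0.416667, d = −0.75 ln(1 − 0.555556) = 0.608198 ≈ 0.6082.

d(taxon1,taxon2) = 0.6082, d(taxon1,taxon3) = 0.3694, d(taxon2,taxon3) = 0.6082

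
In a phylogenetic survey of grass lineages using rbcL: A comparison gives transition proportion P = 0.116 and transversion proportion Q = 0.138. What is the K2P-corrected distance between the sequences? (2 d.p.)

Under the Kimura two-parameter model, d = −½ ln(1 − 2P − Q) − ¼ ln(1 − 2Q).
1 − 2P − Q = 0.63, giving −½ ln(0.63) = 0.231018.
1 − 2Q = 0.724, giving −¼ ln(0.724) = 0.080741.
d = 0.231018 + 0.080741 = 0.311759.

0.31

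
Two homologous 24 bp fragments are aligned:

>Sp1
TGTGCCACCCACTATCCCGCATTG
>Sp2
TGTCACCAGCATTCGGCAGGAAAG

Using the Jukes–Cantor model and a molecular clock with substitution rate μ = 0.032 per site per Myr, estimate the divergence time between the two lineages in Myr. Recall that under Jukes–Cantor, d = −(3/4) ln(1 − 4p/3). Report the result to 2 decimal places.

15.01

The sequences differ at 13 of 24 sites, so p = 13/24 ≈ 0.541667.
d = −(3/4) ln(1 − 4p/3) = −0.75 ln(1 − 0.722223) = −0.75 ln(0.277777)
  = −0.75 × (-1.280937) = 0.960703 substitutions/site.
Under a molecular clock d = 2μt, so t = d/(2μ) = 0.960703 / (2 × 0.032) = 15.01 Myr.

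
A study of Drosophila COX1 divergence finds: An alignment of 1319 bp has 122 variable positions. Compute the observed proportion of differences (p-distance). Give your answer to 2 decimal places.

p = 122/1319 = 0.092494… ≈ 0.09 (to 2 d.p.).

0.09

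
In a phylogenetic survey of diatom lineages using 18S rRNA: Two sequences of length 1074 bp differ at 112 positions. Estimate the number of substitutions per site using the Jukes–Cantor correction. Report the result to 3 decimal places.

p = 112/1074 ≈ 0.104283.
d = −(3/4) ln(1 − 4p/3) = −0.75 ln(1 − 0.139044) = −0.75 ln(0.860956)
  = −0.75 × (-0.149712) = 0.112284 substitutions/site.

0.112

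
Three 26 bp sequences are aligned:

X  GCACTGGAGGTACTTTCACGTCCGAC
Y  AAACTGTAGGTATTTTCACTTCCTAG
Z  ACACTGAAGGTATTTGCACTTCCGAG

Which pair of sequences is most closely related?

X–Y: 7/26 differ, p = 0.269, d = 0.334.
X–Z: 6/26 differ, p = 0.231, d = 0.276.
Y–Z: 4/26 differ, p = 0.154, d = 0.172.
The smallest distance is between Y and Z.

Y and Z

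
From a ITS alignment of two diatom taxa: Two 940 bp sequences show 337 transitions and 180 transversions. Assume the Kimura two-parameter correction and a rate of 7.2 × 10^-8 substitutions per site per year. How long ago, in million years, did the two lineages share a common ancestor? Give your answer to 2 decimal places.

P = 337/940 ≈ 0.358511 and Q = 180/940 ≈ 0.191489.
Under the Kimura two-parameter model, d = −½ ln(1 − 2P − Q) − ¼ ln(1 − 2Q).
1 − 2P − Q = 0.091489, giving −½ ln(0.091489) = 1.195768.
1 − 2Q = 0.617022, giving −¼ ln(0.617022) = 0.120713.
d = 1.195768 + 0.120713 = 1.316481.
Under a molecular clock d = 2μt, so t = d/(2μ) = 1.316481 / (2 × 7.2 × 10^-8) = 9.14 million years.

9.14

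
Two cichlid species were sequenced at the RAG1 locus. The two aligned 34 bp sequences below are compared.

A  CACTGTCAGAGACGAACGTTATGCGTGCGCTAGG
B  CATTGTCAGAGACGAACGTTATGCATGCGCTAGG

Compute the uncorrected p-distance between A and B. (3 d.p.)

0.059

The sequences differ at 2 of 34 positions (sites 3, 25).
p = 2/34 = 0.058823… ≈ 0.059 (to 3 d.p.).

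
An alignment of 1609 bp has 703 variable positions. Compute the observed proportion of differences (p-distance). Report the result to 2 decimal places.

p = 703/1609 = 0.436917… ≈ 0.44 (to 2 d.p.).

0.44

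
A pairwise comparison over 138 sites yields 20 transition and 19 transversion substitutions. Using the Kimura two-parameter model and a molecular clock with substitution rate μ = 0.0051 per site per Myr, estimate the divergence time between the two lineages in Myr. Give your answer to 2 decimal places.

35.24

P = 20/138 ≈ 0.144928 and Q = 19/138 ≈ 0.137681.
Under the Kimura two-parameter model, d = −½ ln(1 − 2P − Q) − ¼ ln(1 − 2Q).
1 − 2P − Q = 0.572463, giving −½ ln(0.572463) = 0.278904.
1 − 2Q = 0.724638, giving −¼ ln(0.724638) = 0.080521.
d = 0.278904 + 0.080521 = 0.359425.
Under a molecular clock d = 2μt, so t = d/(2μ) = 0.359425 / (2 × 0.0051) = 35.24 Myr.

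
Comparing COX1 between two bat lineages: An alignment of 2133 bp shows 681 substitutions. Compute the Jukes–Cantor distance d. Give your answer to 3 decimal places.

0.416

p = 681/2133 ≈ 0.319269.
d = −(3/4) ln(1 − 4p/3) = −0.75 ln(1 − 0.425692) = −0.75 ln(0.574308)
  = −0.75 × (-0.554589) = 0.415942 substitutions/site.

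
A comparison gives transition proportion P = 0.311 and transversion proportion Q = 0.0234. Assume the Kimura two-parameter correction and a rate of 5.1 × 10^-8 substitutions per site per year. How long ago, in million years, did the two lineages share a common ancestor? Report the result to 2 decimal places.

Under the Kimura two-parameter model, d = −½ ln(1 − 2P − Q) − ¼ ln(1 − 2Q).
1 − 2P − Q = 0.3546, giving −½ ln(0.3546) = 0.518382.
1 − 2Q = 0.9532, giving −¼ ln(0.9532) = 0.011983.
d = 0.518382 + 0.011983 = 0.530365.
Under a molecular clock d = 2μt, so t = d/(2μ) = 0.530365 / (2 × 5.1 × 10^-8) = 5.20 million years.

5.20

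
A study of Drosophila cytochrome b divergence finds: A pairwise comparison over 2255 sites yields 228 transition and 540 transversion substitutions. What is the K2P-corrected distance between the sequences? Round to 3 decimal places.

0.454

P = 228/2255 ≈ 0.101109 and Q = 540/2255 ≈ 0.239468.
Under the Kimura two-parameter model, d = −½ ln(1 − 2P − Q) − ¼ ln(1 − 2Q).
1 − 2P − Q = 0.558314, giving −½ ln(0.558314) = 0.291417.
1 − 2Q = 0.521064, giving −¼ ln(0.521064) = 0.162971.
d = 0.291417 + 0.162971 = 0.454388.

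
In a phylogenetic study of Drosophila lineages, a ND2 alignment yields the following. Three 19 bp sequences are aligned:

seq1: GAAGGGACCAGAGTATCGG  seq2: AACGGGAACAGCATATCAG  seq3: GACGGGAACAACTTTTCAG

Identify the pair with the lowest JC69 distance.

seq2 and seq3

seq1–seq2: 6/19 differ, p = 0.316, d = 0.410.
seq1–seq3: 7/19 differ, p = 0.368, d = 0.507.
seq2–seq3: 4/19 differ, p = 0.211, d = 0.247.
The smallest distance is between seq2 and seq3.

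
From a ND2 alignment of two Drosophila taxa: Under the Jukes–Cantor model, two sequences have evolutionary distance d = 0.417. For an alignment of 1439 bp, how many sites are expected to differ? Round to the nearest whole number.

Invert JC69: p = (3/4)(1 − e^(−4d/3)) = 0.75 × (1 − e^(-0.556)) = 0.75 × (1 − 0.573498) = 0.319877.
Expected differing sites = pL ≈ 0.319877 × 1439 = 460.303003 ≈ 460.

460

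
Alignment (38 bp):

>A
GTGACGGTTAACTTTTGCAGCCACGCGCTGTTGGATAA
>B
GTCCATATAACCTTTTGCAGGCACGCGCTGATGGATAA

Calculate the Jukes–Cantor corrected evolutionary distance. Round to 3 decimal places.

0.285

The sequences differ at 9 of 38 sites (3, 4, 5, 6, 7, 9, 11, 21, 31), so p = 9/38 ≈ 0.236842.
d = −(3/4) ln(1 − 4p/3) = −0.75 ln(1 − 0.315789) = −0.75 ln(0.684211)
  = −0.75 × (-0.379489) = 0.284617 substitutions/site.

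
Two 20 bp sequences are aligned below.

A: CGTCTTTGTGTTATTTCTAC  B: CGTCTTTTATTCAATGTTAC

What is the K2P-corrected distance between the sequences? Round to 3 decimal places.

Of 20 sites, 2 differences are transitions and 5 are transversions, so P = 2/20 = 0.1 and Q = 5/20 = 0.25.
Under the Kimura two-parameter model, d = −½ ln(1 − 2P − Q) − ¼ ln(1 − 2Q).
1 − 2P − Q = 0.55, giving −½ ln(0.55) = 0.298919.
1 − 2Q = 0.5, giving −¼ ln(0.5) = 0.173287.
d = 0.298919 + 0.173287 = 0.472206.

0.472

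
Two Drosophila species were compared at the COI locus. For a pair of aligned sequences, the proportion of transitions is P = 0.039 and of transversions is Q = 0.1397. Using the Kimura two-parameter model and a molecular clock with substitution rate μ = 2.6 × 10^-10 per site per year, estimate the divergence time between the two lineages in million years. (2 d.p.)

Under the Kimura two-parameter model, d = −½ ln(1 − 2P − Q) − ¼ ln(1 − 2Q).
1 − 2P − Q = 0.7823, giving −½ ln(0.7823) = 0.122758.
1 − 2Q = 0.7206, giving −¼ ln(0.7206) = 0.081918.
d = 0.122758 + 0.081918 = 0.204676.
Under a molecular clock d = 2μt, so t = d/(2μ) = 0.204676 / (2 × 2.6 × 10^-10) = 393.61 million years.

393.61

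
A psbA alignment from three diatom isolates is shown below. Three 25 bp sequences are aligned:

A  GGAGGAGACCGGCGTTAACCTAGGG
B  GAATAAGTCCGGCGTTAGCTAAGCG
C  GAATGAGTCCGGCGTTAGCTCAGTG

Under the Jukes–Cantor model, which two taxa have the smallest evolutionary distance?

A–B: 8/25 differ, p = 0.320, d = 0.417.
A–C: 7/25 differ, p = 0.280, d = 0.351.
B–C: 3/25 differ, p = 0.120, d = 0.131.
The smallest distance is between B and C.

B and C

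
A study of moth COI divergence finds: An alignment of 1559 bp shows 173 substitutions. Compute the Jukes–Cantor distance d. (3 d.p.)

0.120

p = 173/1559 ≈ 0.110969.
d = −(3/4) ln(1 − 4p/3) = −0.75 ln(1 − 0.147959) = −0.75 ln(0.852041)
  = −0.75 × (-0.160121) = 0.120091 substitutions/site.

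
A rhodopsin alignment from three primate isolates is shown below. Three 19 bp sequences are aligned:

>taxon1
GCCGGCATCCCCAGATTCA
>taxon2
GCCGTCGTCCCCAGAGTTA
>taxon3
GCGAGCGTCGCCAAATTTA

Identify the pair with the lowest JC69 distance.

taxon1–taxon2: 4/19 differ, p = 0.211, d = 0.247.
taxon1–taxon3: 6/19 differ, p = 0.316, d = 0.410.
taxon2–taxon3: 6/19 differ, p = 0.316, d = 0.410.
The smallest distance is between taxon1 and taxon2.

taxon1 and taxon2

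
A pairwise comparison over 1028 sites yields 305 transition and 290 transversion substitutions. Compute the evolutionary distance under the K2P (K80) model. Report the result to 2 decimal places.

P = 305/1028 ≈ 0.296693 and Q = 290/1028 ≈ 0.282101.
Under the Kimura two-parameter model, d = −½ ln(1 − 2P − Q) − ¼ ln(1 − 2Q).
1 − 2P − Q = 0.124513, giving −½ ln(0.124513) = 1.041673.
1 − 2Q = 0.435798, giving −¼ ln(0.435798) = 0.207644.
d = 1.041673 + 0.207644 = 1.249317.

1.25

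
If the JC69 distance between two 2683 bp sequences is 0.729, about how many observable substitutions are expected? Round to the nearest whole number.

1251

Invert JC69: p = (3/4)(1 − e^(−4d/3)) = 0.75 × (1 − e^(-0.972)) = 0.75 × (1 − 0.378326) = 0.466256.
Expected differing sites = pL ≈ 0.466256 × 2683 = 1250.964848 ≈ 1251.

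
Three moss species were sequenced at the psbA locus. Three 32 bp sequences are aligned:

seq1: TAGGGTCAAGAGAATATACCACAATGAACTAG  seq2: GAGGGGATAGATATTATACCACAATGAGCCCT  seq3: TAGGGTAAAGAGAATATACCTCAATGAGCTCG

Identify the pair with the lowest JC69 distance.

seq1 and seq3

seq1–seq2: 10/32 differ, p = 0.313, d = 0.404.
seq1–seq3: 4/32 differ, p = 0.125, d = 0.137.
seq2–seq3: 8/32 differ, p = 0.250, d = 0.304.
The smallest distance is between seq1 and seq3.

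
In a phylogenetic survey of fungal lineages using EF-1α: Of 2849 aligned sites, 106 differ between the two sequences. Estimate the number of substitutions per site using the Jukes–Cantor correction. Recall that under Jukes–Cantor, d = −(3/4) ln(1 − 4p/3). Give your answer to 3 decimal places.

0.038

p = 106/2849 ≈ 0.037206.
d = −(3/4) ln(1 − 4p/3) = −0.75 ln(1 − 0.049608) = −0.75 ln(0.950392)
  = −0.75 × (-0.050881) = 0.038161 substitutions/site.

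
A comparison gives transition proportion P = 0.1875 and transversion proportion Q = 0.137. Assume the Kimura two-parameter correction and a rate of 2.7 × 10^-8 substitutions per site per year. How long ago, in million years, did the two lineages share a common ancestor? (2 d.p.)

8.13

Under the Kimura two-parameter model, d = −½ ln(1 − 2P − Q) − ¼ ln(1 − 2Q).
1 − 2P − Q = 0.488, giving −½ ln(0.488) = 0.358720.
1 − 2Q = 0.726, giving −¼ ln(0.726) = 0.080051.
d = 0.358720 + 0.080051 = 0.438771.
Under a molecular clock d = 2μt, so t = d/(2μ) = 0.438771 / (2 × 2.7 × 10^-8) = 8.13 million years.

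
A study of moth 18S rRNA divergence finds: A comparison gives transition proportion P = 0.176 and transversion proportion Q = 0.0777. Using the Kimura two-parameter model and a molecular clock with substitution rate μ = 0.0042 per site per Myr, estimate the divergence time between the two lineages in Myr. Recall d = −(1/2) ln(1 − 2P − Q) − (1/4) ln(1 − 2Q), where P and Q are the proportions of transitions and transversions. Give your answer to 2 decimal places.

38.45

Under the Kimura two-parameter model, d = −½ ln(1 − 2P − Q) − ¼ ln(1 − 2Q).
1 − 2P − Q = 0.5703, giving −½ ln(0.5703) = 0.280796.
1 − 2Q = 0.8446, giving −¼ ln(0.8446) = 0.042223.
d = 0.280796 + 0.042223 = 0.323019.
Under a molecular clock d = 2μt, so t = d/(2μ) = 0.323019 / (2 × 0.0042) = 38.45 Myr.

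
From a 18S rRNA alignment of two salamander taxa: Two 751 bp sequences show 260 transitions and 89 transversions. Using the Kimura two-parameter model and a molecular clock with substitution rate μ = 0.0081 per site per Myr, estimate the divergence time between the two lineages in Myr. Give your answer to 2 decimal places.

55.58

P = 260/751 ≈ 0.346205 and Q = 89/751 ≈ 0.118509.
Under the Kimura two-parameter model, d = −½ ln(1 − 2P − Q) − ¼ ln(1 − 2Q).
1 − 2P − Q = 0.189081, giving −½ ln(0.189081) = 0.832790.
1 − 2Q = 0.762982, giving −¼ ln(0.762982) = 0.067630.
d = 0.832790 + 0.067630 = 0.900420.
Under a molecular clock d = 2μt, so t = d/(2μ) = 0.900420 / (2 × 0.0081) = 55.58 Myr.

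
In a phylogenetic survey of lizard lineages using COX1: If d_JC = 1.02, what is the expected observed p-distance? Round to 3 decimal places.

p = (3/4)(1 − e^(−4d/3)) = 0.75 × (1 − e^(-1.36)) = 0.75 × (1 − 0.256661) = 0.557504.

0.558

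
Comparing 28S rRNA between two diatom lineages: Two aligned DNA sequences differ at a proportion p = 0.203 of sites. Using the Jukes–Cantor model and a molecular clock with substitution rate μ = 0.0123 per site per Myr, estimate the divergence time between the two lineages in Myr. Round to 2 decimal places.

9.62

d = −(3/4) ln(1 − 4p/3) = −0.75 ln(1 − 0.270667) = −0.75 ln(0.729333)
  = −0.75 × (-0.315625) = 0.236719 substitutions/site.
Under a molecular clock d = 2μt, so t = d/(2μ) = 0.236719 / (2 × 0.0123) = 9.62 Myr.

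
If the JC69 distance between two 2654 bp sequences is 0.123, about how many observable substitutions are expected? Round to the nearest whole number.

301

Invert JC69: p = (3/4)(1 − e^(−4d/3)) = 0.75 × (1 − e^(-0.164)) = 0.75 × (1 − 0.848742) = 0.113444.
Expected differing sites = pL ≈ 0.113444 × 2654 = 301.080376 ≈ 301.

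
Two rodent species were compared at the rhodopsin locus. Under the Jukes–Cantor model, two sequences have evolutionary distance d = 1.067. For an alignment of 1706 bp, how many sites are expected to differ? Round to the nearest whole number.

971

Invert JC69: p = (3/4)(1 − e^(−4d/3)) = 0.75 × (1 − e^(-1.422667)) = 0.75 × (1 − 0.241070) = 0.569198.
Expected differing sites = pL ≈ 0.569198 × 1706 = 971.051788 ≈ 971.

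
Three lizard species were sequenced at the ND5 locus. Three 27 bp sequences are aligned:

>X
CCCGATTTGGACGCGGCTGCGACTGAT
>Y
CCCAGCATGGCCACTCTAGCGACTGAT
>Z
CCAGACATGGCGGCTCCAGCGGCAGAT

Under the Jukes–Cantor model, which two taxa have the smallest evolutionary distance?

Y and Z

X–Y: 10/27 differ, p = 0.370, d = 0.511.
X–Z: 10/27 differ, p = 0.370, d = 0.511.
Y–Z: 8/27 differ, p = 0.296, d = 0.377.
The smallest distance is between Y and Z.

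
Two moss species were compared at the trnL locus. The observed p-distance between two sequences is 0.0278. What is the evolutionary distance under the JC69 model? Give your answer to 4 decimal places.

d = −(3/4) ln(1 − 4p/3) = −0.75 ln(1 − 0.037067) = −0.75 ln(0.962933)
  = −0.75 × (-0.037771) = 0.028328 substitutions/site.

0.0283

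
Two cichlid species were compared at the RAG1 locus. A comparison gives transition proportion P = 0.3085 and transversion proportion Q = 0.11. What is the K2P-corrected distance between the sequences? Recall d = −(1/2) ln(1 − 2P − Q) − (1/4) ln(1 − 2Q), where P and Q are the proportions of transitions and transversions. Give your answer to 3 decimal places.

0.711

Under the Kimura two-parameter model, d = −½ ln(1 − 2P − Q) − ¼ ln(1 − 2Q).
1 − 2P − Q = 0.273, giving −½ ln(0.273) = 0.649142.
1 − 2Q = 0.78, giving −¼ ln(0.78) = 0.062115.
d = 0.649142 + 0.062115 = 0.711257.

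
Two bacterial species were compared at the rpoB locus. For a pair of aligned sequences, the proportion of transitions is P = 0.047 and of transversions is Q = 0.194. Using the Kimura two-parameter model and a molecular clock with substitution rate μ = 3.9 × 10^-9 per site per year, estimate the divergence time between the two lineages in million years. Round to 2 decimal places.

37.51

Under the Kimura two-parameter model, d = −½ ln(1 − 2P − Q) − ¼ ln(1 − 2Q).
1 − 2P − Q = 0.712, giving −½ ln(0.712) = 0.169839.
1 − 2Q = 0.612, giving −¼ ln(0.612) = 0.122756.
d = 0.169839 + 0.122756 = 0.292595.
Under a molecular clock d = 2μt, so t = d/(2μ) = 0.292595 / (2 × 3.9 × 10^-9) = 37.51 million years.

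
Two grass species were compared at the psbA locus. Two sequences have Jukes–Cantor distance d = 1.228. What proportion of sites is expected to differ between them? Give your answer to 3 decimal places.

0.604

p = (3/4)(1 − e^(−4d/3)) = 0.75 × (1 − e^(-1.637333)) = 0.75 × (1 − 0.194498) = 0.604127.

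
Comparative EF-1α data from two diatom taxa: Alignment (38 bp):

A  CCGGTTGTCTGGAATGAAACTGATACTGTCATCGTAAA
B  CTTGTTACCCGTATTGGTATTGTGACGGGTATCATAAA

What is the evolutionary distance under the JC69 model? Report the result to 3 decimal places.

0.618

The sequences differ at 16 of 38 sites, so p = 16/38 ≈ 0.421053.
d = −(3/4) ln(1 − 4p/3) = −0.75 ln(1 − 0.561404) = −0.75 ln(0.438596)
  = −0.75 × (-0.824177) = 0.618133 substitutions/site.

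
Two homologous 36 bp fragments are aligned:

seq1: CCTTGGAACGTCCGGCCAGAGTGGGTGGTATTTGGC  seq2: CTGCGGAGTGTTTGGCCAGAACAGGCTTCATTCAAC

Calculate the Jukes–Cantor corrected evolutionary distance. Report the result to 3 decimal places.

0.745

The sequences differ at 17 of 36 sites, so p = 17/36 ≈ 0.472222.
d = −(3/4) ln(1 − 4p/3) = −0.75 ln(1 − 0.629629) = −0.75 ln(0.370371)
  = −0.75 × (-0.993250) = 0.744938 substitutions/site.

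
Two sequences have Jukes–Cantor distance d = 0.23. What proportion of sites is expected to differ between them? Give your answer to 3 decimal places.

0.198

p = (3/4)(1 − e^(−4d/3)) = 0.75 × (1 − e^(-0.306667)) = 0.75 × (1 − 0.735896) = 0.198078.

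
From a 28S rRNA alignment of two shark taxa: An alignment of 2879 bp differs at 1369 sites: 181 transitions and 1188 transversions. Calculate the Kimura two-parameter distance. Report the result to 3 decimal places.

P = 181/2879 ≈ 0.062869 and Q = 1188/2879 ≈ 0.412643.
Under the Kimura two-parameter model, d = −½ ln(1 − 2P − Q) − ¼ ln(1 − 2Q).
1 − 2P − Q = 0.461619, giving −½ ln(0.461619) = 0.386508.
1 − 2Q = 0.174714, giving −¼ ln(0.174714) = 0.436151.
d = 0.386508 + 0.436151 = 0.822659.

0.823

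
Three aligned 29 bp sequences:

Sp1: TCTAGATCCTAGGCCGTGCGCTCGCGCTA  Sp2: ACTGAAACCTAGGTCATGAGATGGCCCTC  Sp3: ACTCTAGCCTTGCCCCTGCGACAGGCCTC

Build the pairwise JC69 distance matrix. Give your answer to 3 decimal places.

d(Sp1,Sp2) = 0.529, d(Sp1,Sp3) = 0.683, d(Sp2,Sp3) = 0.529

Sp1–Sp2: 11/29 sites differ → p ≈ 0.37931, d = −0.75 ln(1 − 0.505747) = 0.528531 ≈ 0.529.
Sp1–Sp3: 13/29 sites differ → p ≈ 0.448276, d = −0.75 ln(1 − 0.597701) = 0.682920 ≈ 0.683.
Sp2–Sp3: 11/29 sites differ → p ≈ 0.37931, d = −0.75 ln(1 − 0.505747) = 0.528531 ≈ 0.529.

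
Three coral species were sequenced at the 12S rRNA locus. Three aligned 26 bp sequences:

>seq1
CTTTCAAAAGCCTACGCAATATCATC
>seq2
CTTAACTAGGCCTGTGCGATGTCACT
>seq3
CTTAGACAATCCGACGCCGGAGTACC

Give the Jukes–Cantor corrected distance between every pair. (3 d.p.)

seq1–seq2: 11/26 sites differ → p ≈ 0.423077, d = −0.75 ln(1 − 0.564103) = 0.622762 ≈ 0.623.
seq1–seq3: 11/26 sites differ → p ≈ 0.423077, d = −0.75 ln(1 − 0.564103) = 0.622762 ≈ 0.623.
seq2–seq3: 15/26 sites differ → p ≈ 0.576923, d = −0.75 ln(1 − 0.769231) = 1.099754 ≈ 1.100.

d(seq1,seq2) = 0.623, d(seq1,seq3) = 0.623, d(seq2,seq3) = 1.100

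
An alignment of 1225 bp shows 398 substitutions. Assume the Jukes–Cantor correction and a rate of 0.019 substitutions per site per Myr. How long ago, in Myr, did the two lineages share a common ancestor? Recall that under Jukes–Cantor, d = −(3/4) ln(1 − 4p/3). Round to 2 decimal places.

p = 398/1225 ≈ 0.324898.
d = −(3/4) ln(1 − 4p/3) = −0.75 ln(1 − 0.433197) = −0.75 ln(0.566803)
  = −0.75 × (-0.567743) = 0.425807 substitutions/site.
Under a molecular clock d = 2μt, so t = d/(2μ) = 0.425807 / (2 × 0.019) = 11.21 Myr.

11.21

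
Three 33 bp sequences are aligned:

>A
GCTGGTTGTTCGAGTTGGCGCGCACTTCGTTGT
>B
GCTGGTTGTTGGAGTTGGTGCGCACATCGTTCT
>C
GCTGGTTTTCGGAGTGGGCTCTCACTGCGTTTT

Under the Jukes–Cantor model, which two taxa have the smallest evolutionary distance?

A–B: 4/33 differ, p = 0.121, d = 0.132.
A–C: 8/33 differ, p = 0.242, d = 0.293.
B–C: 9/33 differ, p = 0.273, d = 0.339.
The smallest distance is between A and B.

A and B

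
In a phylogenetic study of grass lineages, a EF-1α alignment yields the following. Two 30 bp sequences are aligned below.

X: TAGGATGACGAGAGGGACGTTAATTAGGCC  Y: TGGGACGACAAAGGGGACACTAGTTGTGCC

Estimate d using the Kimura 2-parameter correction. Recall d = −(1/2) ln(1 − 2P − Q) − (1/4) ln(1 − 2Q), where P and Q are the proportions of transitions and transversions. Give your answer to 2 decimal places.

0.52

Of 30 sites, 9 differences are transitions and 1 are transversions, so P = 9/30 = 0.3 and Q = 1/30 ≈ 0.033333.
Under the Kimura two-parameter model, d = −½ ln(1 − 2P − Q) − ¼ ln(1 − 2Q).
1 − 2P − Q = 0.366667, giving −½ ln(0.366667) = 0.501651.
1 − 2Q = 0.933334, giving −¼ ln(0.933334) = 0.017248.
d = 0.501651 + 0.017248 = 0.518899.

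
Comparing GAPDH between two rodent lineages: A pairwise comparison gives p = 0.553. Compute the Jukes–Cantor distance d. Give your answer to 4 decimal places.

d = −(3/4) ln(1 − 4p/3) = −0.75 ln(1 − 0.737333) = −0.75 ln(0.262667)
  = −0.75 × (-1.336868) = 1.002651 substitutions/site.

1.0027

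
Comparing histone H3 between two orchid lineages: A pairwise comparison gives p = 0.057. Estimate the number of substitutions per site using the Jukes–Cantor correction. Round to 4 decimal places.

d = −(3/4) ln(1 − 4p/3) = −0.75 ln(1 − 0.076) = −0.75 ln(0.924)
  = −0.75 × (-0.079043) = 0.059282 substitutions/site.

0.0593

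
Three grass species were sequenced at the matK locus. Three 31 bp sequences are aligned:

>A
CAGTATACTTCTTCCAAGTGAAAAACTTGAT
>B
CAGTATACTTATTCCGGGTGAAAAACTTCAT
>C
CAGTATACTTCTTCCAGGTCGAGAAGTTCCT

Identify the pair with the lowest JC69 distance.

A and B

A–B: 4/31 differ, p = 0.129, d = 0.142.
A–C: 7/31 differ, p = 0.226, d = 0.269.
B–C: 7/31 differ, p = 0.226, d = 0.269.
The smallest distance is between A and B.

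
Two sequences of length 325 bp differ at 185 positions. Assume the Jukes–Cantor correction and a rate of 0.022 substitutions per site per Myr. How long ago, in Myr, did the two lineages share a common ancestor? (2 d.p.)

p = 185/325 ≈ 0.569231.
d = −(3/4) ln(1 − 4p/3) = −0.75 ln(1 − 0.758975) = −0.75 ln(0.241025)
  = −0.75 × (-1.422855) = 1.067141 substitutions/site.
Under a molecular clock d = 2μt, so t = d/(2μ) = 1.067141 / (2 × 0.022) = 24.25 Myr.

24.25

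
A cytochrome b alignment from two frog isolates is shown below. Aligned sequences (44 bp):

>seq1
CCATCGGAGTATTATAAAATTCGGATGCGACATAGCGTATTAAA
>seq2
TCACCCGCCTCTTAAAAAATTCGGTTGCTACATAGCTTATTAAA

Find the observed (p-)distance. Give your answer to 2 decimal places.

The sequences differ at 10 of 44 positions (sites 1, 4, 6, 8, 9, 11, 15, 25, 29, 37).
p = 10/44 = 0.227272… ≈ 0.23 (to 2 d.p.).

0.23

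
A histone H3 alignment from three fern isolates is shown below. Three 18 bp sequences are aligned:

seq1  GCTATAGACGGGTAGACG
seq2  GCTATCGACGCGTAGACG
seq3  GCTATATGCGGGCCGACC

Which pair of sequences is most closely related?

seq1–seq2: 2/18 differ, p = 0.111, d = 0.120.
seq1–seq3: 5/18 differ, p = 0.278, d = 0.347.
seq2–seq3: 7/18 differ, p = 0.389, d = 0.548.
The smallest distance is between seq1 and seq2.

seq1 and seq2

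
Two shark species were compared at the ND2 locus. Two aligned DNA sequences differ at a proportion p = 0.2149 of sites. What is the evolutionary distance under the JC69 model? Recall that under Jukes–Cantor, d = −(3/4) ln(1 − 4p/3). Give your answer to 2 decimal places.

d = −(3/4) ln(1 − 4p/3) = −0.75 ln(1 − 0.286533) = −0.75 ln(0.713467)
  = −0.75 × (-0.337619) = 0.253214 substitutions/site.

0.25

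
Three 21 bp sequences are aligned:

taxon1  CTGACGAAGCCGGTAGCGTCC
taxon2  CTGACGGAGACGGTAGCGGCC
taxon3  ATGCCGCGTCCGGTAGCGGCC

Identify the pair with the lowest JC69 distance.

taxon1 and taxon2

taxon1–taxon2: 3/21 differ, p = 0.143, d = 0.158.
taxon1–taxon3: 6/21 differ, p = 0.286, d = 0.360.
taxon2–taxon3: 6/21 differ, p = 0.286, d = 0.360.
The smallest distance is between taxon1 and taxon2.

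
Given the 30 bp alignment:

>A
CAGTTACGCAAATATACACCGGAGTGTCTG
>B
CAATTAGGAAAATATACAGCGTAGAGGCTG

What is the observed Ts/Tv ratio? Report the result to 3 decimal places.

0.167

Transitions are A↔G and C↔T; transversions are all other mismatches.
Transitions: 1. Transversions: 6.
R = 1/6 = 0.166666… ≈ 0.167 (to 3 d.p.).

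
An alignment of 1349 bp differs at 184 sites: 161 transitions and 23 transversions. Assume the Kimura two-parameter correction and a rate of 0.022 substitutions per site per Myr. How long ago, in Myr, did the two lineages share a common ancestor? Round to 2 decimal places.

3.55

P = 161/1349 ≈ 0.119348 and Q = 23/1349 ≈ 0.01705.
Under the Kimura two-parameter model, d = −½ ln(1 − 2P − Q) − ¼ ln(1 − 2Q).
1 − 2P − Q = 0.744254, giving −½ ln(0.744254) = 0.147686.
1 − 2Q = 0.9659, giving −¼ ln(0.9659) = 0.008674.
d = 0.147686 + 0.008674 = 0.156360.
Under a molecular clock d = 2μt, so t = d/(2μ) = 0.156360 / (2 × 0.022) = 3.55 Myr.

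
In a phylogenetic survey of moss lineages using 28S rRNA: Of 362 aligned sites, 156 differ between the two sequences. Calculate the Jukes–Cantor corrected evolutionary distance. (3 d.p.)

p = 156/362 ≈ 0.430939.
d = −(3/4) ln(1 − 4p/3) = −0.75 ln(1 − 0.574585) = −0.75 ln(0.425415)
  = −0.75 × (-0.854690) = 0.641018 substitutions/site.

0.641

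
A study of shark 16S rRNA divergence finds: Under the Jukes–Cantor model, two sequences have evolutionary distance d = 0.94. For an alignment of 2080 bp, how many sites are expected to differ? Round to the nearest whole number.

1115

Invert JC69: p = (3/4)(1 − e^(−4d/3)) = 0.75 × (1 − e^(-1.253333)) = 0.75 × (1 − 0.285551) = 0.535837.
Expected differing sites = pL ≈ 0.535837 × 2080 = 1114.54096 ≈ 1115.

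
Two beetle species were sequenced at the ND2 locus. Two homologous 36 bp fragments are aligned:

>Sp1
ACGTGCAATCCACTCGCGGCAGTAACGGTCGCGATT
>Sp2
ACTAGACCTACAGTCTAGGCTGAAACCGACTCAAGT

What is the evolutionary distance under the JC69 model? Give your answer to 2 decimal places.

The sequences differ at 16 of 36 sites, so p = 16/36 ≈ 0.444444.
d = −(3/4) ln(1 − 4p/3) = −0.75 ln(1 − 0.592592) = −0.75 ln(0.407408)
  = −0.75 × (-0.897940) = 0.673455 substitutions/site.

0.67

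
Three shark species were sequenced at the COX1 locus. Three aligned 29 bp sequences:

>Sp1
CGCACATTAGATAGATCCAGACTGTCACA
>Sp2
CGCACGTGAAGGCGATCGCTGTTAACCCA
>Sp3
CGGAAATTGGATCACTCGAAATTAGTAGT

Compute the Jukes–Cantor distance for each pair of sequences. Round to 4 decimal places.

Sp1–Sp2: 14/29 sites differ → p ≈ 0.482759, d = −0.75 ln(1 − 0.643679) = 0.773942 ≈ 0.7739.
Sp1–Sp3: 14/29 sites differ → p ≈ 0.482759, d = −0.75 ln(1 − 0.643679) = 0.773942 ≈ 0.7739.
Sp2–Sp3: 18/29 sites differ → p ≈ 0.62069, d = −0.75 ln(1 − 0.827587) = 1.318397 ≈ 1.3184.

d(Sp1,Sp2) = 0.7739, d(Sp1,Sp3) = 0.7739, d(Sp2,Sp3) = 1.3184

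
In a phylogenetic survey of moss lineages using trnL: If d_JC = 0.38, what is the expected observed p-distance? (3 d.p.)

0.298

p = (3/4)(1 − e^(−4d/3)) = 0.75 × (1 − e^(-0.506667)) = 0.75 × (1 − 0.602500) = 0.298125.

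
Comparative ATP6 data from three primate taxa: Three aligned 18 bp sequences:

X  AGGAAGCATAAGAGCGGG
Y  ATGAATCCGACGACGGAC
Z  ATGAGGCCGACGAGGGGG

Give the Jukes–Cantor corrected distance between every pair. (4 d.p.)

X–Y: 9/18 sites differ → p = 0.5, d = −0.75 ln(1 − 0.666667) = 0.823960 ≈ 0.8240.
X–Z: 6/18 sites differ → p ≈ 0.333333, d = −0.75 ln(1 − 0.444444) = 0.440839 ≈ 0.4408.
Y–Z: 5/18 sites differ → p ≈ 0.277778, d = −0.75 ln(1 − 0.370371) = 0.346968 ≈ 0.3470.

d(X,Y) = 0.8240, d(X,Z) = 0.4408, d(Y,Z) = 0.3470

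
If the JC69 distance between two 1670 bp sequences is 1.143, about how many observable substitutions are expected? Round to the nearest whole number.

Invert JC69: p = (3/4)(1 − e^(−4d/3)) = 0.75 × (1 − e^(-1.524)) = 0.75 × (1 − 0.217839) = 0.586621.
Expected differing sites = pL ≈ 0.586621 × 1670 = 979.65707 ≈ 980.

980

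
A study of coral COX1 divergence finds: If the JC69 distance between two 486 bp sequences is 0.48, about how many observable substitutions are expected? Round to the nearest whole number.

172

Invert JC69: p = (3/4)(1 − e^(−4d/3)) = 0.75 × (1 − e^(-0.64)) = 0.75 × (1 − 0.527292) = 0.354531.
Expected differing sites = pL ≈ 0.354531 × 486 = 172.302066 ≈ 172.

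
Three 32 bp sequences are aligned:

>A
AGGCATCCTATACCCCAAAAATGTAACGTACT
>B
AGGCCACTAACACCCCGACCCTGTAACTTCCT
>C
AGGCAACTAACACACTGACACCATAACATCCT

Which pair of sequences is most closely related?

B and C

A–B: 11/32 differ, p = 0.344, d = 0.460.
A–C: 13/32 differ, p = 0.406, d = 0.585.
B–C: 7/32 differ, p = 0.219, d = 0.259.
The smallest distance is between B and C.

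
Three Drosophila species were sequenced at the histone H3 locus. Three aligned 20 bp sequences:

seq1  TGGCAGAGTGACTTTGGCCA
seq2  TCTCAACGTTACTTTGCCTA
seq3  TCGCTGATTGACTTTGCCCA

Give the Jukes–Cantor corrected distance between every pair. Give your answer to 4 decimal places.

seq1–seq2: 7/20 sites differ → p = 0.35, d = −0.75 ln(1 − 0.466667) = 0.471457 ≈ 0.4715.
seq1–seq3: 4/20 sites differ → p = 0.2, d = −0.75 ln(1 − 0.266667) = 0.232617 ≈ 0.2326.
seq2–seq3: 7/20 sites differ → p = 0.35, d = −0.75 ln(1 − 0.466667) = 0.471457 ≈ 0.4715.

d(seq1,seq2) = 0.4715, d(seq1,seq3) = 0.2326, d(seq2,seq3) = 0.4715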